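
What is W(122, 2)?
W(122, 2) = 122 + 1 = 123

A 2-term AP is any pair of integers, so a monochromatic 2-AP exists iff some colour is used at least twice. With 122 colours, the colouring i ↦ i on {1, ..., 122} uses each colour once, avoiding any monochromatic pair, so W(122, 2) > 122. For {1, ..., 123}, pigeonhole forces two integers of the same colour, which form a monochromatic 2-AP. Hence W(122, 2) = 123.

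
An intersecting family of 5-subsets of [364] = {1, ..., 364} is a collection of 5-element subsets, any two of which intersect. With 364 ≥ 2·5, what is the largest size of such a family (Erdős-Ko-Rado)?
max |F| = C(363, 4) = 711563490

The Erdős-Ko-Rado theorem states: for n ≥ 2k, an intersecting family of k-subsets of an n-element set has size at most C(n − 1, k − 1), with equality for 'star' families {A ⊆ [n] : |A| = k, i ∈ A} (fix an element i). For n = 364, k = 5: C(363, 4) = 711563490.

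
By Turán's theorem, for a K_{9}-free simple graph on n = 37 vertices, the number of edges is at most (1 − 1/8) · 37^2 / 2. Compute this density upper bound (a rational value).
Turán density bound = (7/8) · 37^2/2 = 9583/16 ≈ 598.9375

Turán's theorem: ex(n, K_{r+1}) is achieved by the complete r-partite Turán graph T(n, r) with parts as balanced as possible, and is at most (1 − 1/r) · n^2/2. For r = 8, n = 37: the density bound is (7/8) · 1369/2 = 9583/16 ≈ 598.9375. The integer-valued extremum is e(T(37, 8)) = 598, which is strictly less than the density bound 9583/16 since 8 ∤ 37 (the parts of T(37, 8) cannot all be equal).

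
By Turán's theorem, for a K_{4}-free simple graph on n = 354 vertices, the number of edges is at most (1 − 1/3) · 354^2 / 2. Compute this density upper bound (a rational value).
Turán density bound = (2/3) · 354^2/2 = 41772

Turán's theorem: ex(n, K_{r+1}) is achieved by the complete r-partite Turán graph T(n, r) with parts as balanced as possible, and is at most (1 − 1/r) · n^2/2. For r = 3, n = 354: the density bound is (2/3) · 125316/2 = 41772. Since 3 ∣ 354, the Turán graph T(354, 3) has parts of equal size 118, and its edge count e(T(354, 3)) = 41772 attains the density bound exactly.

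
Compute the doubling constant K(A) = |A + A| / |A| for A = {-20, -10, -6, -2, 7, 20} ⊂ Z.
K = |A + A| / |A| = 19/6

Enumerate A + A = {a + b : a, b ∈ A}. With |A| = 6, there are |A|^2 = 36 ordered sum pairs; collecting distinct values, A + A = {-40, -30, -26, -22, -20, -16, -13, -12, -8, -4, -3, 0, 1, 5, 10, 14, 18, 27, 40}, so |A + A| = 19. Thus K = 19/6. For comparison, the minimum possible |A + A| over all 6-element sets is 2·6 − 1 = 11 (so min K = 11/6), attained only by arithmetic progressions.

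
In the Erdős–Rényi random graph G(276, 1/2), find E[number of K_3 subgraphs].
E[# K_3] = C(276, 3) · (1/2)^C(3, 2) = 3466100 / 2^3 = 866525/2 = 433262.5

For each 3-subset S of vertices (there are C(276, 3) = 3466100 such S), let X_S = 1 if S induces a K_3 (all C(3, 2) = 3 edges present). Then P(X_S = 1) = (1/2)^3 = 1/8. By linearity of expectation, E[# K_3] = C(276, 3) · (1/2)^3 = 3466100 / 8 = 866525/2 = 433262.5.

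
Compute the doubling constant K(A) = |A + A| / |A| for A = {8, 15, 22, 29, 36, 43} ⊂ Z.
K = |A + A| / |A| = 11/6

Enumerate A + A = {a + b : a, b ∈ A}. With |A| = 6, there are |A|^2 = 36 ordered sum pairs; collecting distinct values, A + A = {16, 23, 30, 37, 44, 51, 58, 65, 72, 79, 86}, so |A + A| = 11. Thus K = 11/6. Here |A + A| = 2|A| − 1 = 11, the minimum possible — so K = 11/6 is minimal, which holds iff A is an arithmetic progression.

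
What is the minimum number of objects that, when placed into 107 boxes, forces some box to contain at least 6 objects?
n = (6 − 1)·107 + 1 = 536

By the generalised pigeonhole principle, to guarantee some box contains ≥ r objects we need more than (r − 1) · k objects total. Threshold: n = (r − 1) · k + 1. With r = 6 and k = 107: n = 5 · 107 + 1 = 535 + 1 = 536. For n = 535 = 5 · 107, we can put exactly 5 objects in every box, avoiding 6 in any single one — so 536 is tight.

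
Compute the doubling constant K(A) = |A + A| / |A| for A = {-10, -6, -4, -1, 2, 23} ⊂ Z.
K = |A + A| / |A| = 19/6

Enumerate A + A = {a + b : a, b ∈ A}. With |A| = 6, there are |A|^2 = 36 ordered sum pairs; collecting distinct values, A + A = {-20, -16, -14, -12, -11, -10, -8, -7, -5, -4, -2, 1, 4, 13, 17, 19, 22, 25, 46}, so |A + A| = 19. Thus K = 19/6. For comparison, the minimum possible |A + A| over all 6-element sets is 2·6 − 1 = 11 (so min K = 11/6), attained only by arithmetic progressions.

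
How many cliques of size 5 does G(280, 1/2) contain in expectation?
E[# K_5] = C(280, 5) · (1/2)^C(5, 2) = 13836130056 / 2^10 = 1729516257/128 = 13511845.7578125

For each 5-subset S of vertices (there are C(280, 5) = 13836130056 such S), let X_S = 1 if S induces a K_5 (all C(5, 2) = 10 edges present). Then P(X_S = 1) = (1/2)^10 = 1/1024. By linearity of expectation, E[# K_5] = C(280, 5) · (1/2)^10 = 13836130056 / 1024 = 1729516257/128 = 13511845.7578125.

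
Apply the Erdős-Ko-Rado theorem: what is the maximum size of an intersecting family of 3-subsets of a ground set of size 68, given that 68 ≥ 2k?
max |F| = C(67, 2) = 2211

The Erdős-Ko-Rado theorem states: for n ≥ 2k, an intersecting family of k-subsets of an n-element set has size at most C(n − 1, k − 1), with equality for 'star' families {A ⊆ [n] : |A| = k, i ∈ A} (fix an element i). For n = 68, k = 3: C(67, 2) = 2211.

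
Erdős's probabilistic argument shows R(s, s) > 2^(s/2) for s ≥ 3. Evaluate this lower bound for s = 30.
2^(30/2) = 32768; so R(30, 30) > 32768

Colour each edge of K_n uniformly at random with red/blue. The expected number of monochromatic K_30 is C(n, 30) · 2 · 2^(−C(30,2)). If C(n, 30) · 2^(1 − C(30,2)) < 1, then with positive probability no monochromatic K_30 exists, so R(30, 30) > n. The standard estimate C(n, 30) ≤ n^30/30! shows this inequality holds whenever n ≤ 2^(30/2) (since 30! · 2^(C(30,2) − 1) > 2^(30^2/2) ≥ n^30). Hence R(30, 30) > 2^(30/2) = 32768.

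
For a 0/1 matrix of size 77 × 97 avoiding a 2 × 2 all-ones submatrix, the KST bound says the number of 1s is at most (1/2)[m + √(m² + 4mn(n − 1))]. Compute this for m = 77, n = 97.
z(77, 97; 2, 2) ≤ (1/2)[77 + √(77² + 4·77·97·96)] = (1/2)[77 + √2874025] = 886.1475

Kővári–Sós–Turán: let r_1, ..., r_77 be the row sums and z = Σ r_i the total number of 1s. Each pair of columns can share at most one row with both entries 1 (else a 2×2 all-ones block appears), so Σ_i C(r_i, 2) ≤ C(97, 2) = 4656. By convexity Σ_i C(r_i, 2) ≥ 77·C(z/77, 2) = z(z − 77)/(2·77), giving z² − 77z − 77·97·96 ≤ 0 and hence z ≤ (1/2)[77 + √(5929 + 4·717024)] = (1/2)[77 + √2874025] ≈ (1/2)(77 + 1695.295) = 886.1475.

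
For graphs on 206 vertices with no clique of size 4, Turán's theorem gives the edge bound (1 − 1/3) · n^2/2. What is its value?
Turán density bound = (2/3) · 206^2/2 = 42436/3 ≈ 14145.3333

Turán's theorem: ex(n, K_{r+1}) is achieved by the complete r-partite Turán graph T(n, r) with parts as balanced as possible, and is at most (1 − 1/r) · n^2/2. For r = 3, n = 206: the density bound is (2/3) · 42436/2 = 42436/3 ≈ 14145.3333. The integer-valued extremum is e(T(206, 3)) = 14145, which is strictly less than the density bound 42436/3 since 3 ∤ 206 (the parts of T(206, 3) cannot all be equal).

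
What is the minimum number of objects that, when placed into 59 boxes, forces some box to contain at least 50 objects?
n = (50 − 1)·59 + 1 = 2892

By the generalised pigeonhole principle, to guarantee some box contains ≥ r objects we need more than (r − 1) · k objects total. Threshold: n = (r − 1) · k + 1. With r = 50 and k = 59: n = 49 · 59 + 1 = 2891 + 1 = 2892. For n = 2891 = 49 · 59, we can put exactly 49 objects in every box, avoiding 50 in any single one — so 2892 is tight.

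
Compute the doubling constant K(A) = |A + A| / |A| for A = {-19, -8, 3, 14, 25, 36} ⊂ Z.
K = |A + A| / |A| = 11/6

Enumerate A + A = {a + b : a, b ∈ A}. With |A| = 6, there are |A|^2 = 36 ordered sum pairs; collecting distinct values, A + A = {-38, -27, -16, -5, 6, 17, 28, 39, 50, 61, 72}, so |A + A| = 11. Thus K = 11/6. Here |A + A| = 2|A| − 1 = 11, the minimum possible — so K = 11/6 is minimal, which holds iff A is an arithmetic progression.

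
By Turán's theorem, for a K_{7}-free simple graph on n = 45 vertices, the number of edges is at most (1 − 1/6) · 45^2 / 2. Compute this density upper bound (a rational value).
Turán density bound = (5/6) · 45^2/2 = 3375/4 ≈ 843.75

Turán's theorem: ex(n, K_{r+1}) is achieved by the complete r-partite Turán graph T(n, r) with parts as balanced as possible, and is at most (1 − 1/r) · n^2/2. For r = 6, n = 45: the density bound is (5/6) · 2025/2 = 3375/4 ≈ 843.75. The integer-valued extremum is e(T(45, 6)) = 843, which is strictly less than the density bound 3375/4 since 6 ∤ 45 (the parts of T(45, 6) cannot all be equal).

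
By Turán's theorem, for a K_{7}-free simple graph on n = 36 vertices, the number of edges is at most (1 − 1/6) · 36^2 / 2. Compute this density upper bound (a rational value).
Turán density bound = (5/6) · 36^2/2 = 540

Turán's theorem: ex(n, K_{r+1}) is achieved by the complete r-partite Turán graph T(n, r) with parts as balanced as possible, and is at most (1 − 1/r) · n^2/2. For r = 6, n = 36: the density bound is (5/6) · 1296/2 = 540. Since 6 ∣ 36, the Turán graph T(36, 6) has parts of equal size 6, and its edge count e(T(36, 6)) = 540 attains the density bound exactly.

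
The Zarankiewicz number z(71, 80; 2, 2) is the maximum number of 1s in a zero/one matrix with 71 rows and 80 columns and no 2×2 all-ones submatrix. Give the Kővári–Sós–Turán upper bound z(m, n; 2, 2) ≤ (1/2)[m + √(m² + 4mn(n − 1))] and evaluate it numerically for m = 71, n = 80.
z(71, 80; 2, 2) ≤ (1/2)[71 + √(71² + 4·71·80·79)] = (1/2)[71 + √1799921] = 706.3057

Kővári–Sós–Turán: let r_1, ..., r_71 be the row sums and z = Σ r_i the total number of 1s. Each pair of columns can share at most one row with both entries 1 (else a 2×2 all-ones block appears), so Σ_i C(r_i, 2) ≤ C(80, 2) = 3160. By convexity Σ_i C(r_i, 2) ≥ 71·C(z/71, 2) = z(z − 71)/(2·71), giving z² − 71z − 71·80·79 ≤ 0 and hence z ≤ (1/2)[71 + √(5041 + 4·448720)] = (1/2)[71 + √1799921] ≈ (1/2)(71 + 1341.6113) = 706.3057.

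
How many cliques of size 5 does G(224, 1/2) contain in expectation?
E[# K_5] = C(224, 5) · (1/2)^C(5, 2) = 4493032544 / 2^10 = 140407267/32 = 4387727.09375

For each 5-subset S of vertices (there are C(224, 5) = 4493032544 such S), let X_S = 1 if S induces a K_5 (all C(5, 2) = 10 edges present). Then P(X_S = 1) = (1/2)^10 = 1/1024. By linearity of expectation, E[# K_5] = C(224, 5) · (1/2)^10 = 4493032544 / 1024 = 140407267/32 = 4387727.09375.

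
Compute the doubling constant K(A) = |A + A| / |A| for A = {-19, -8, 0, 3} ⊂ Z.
K = |A + A| / |A| = 9/4

Enumerate A + A = {a + b : a, b ∈ A}. With |A| = 4, there are |A|^2 = 16 ordered sum pairs; collecting distinct values, A + A = {-38, -27, -19, -16, -8, -5, 0, 3, 6}, so |A + A| = 9. Thus K = 9/4. For comparison, the minimum possible |A + A| over all 4-element sets is 2·4 − 1 = 7 (so min K = 7/4), attained only by arithmetic progressions.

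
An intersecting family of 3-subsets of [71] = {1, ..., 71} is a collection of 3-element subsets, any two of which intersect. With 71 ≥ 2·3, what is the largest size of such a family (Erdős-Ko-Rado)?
max |F| = C(70, 2) = 2415

Erdős-Ko-Rado (1961): when n ≥ 2k, max |F| = C(n−1, k−1). The bound is attained by the star {A : i ∈ A} for any fixed i ∈ [n]. Here C(71−1, 3−1) = C(70, 2) = 2415.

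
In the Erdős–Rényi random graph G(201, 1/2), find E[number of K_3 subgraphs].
E[# K_3] = C(201, 3) · (1/2)^C(3, 2) = 1333300 / 2^3 = 333325/2 = 166662.5

For each 3-subset S of vertices (there are C(201, 3) = 1333300 such S), let X_S = 1 if S induces a K_3 (all C(3, 2) = 3 edges present). Then P(X_S = 1) = (1/2)^3 = 1/8. By linearity of expectation, E[# K_3] = C(201, 3) · (1/2)^3 = 1333300 / 8 = 333325/2 = 166662.5.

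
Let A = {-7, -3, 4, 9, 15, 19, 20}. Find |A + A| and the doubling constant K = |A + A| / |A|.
K = |A + A| / |A| = 24/7

Enumerate A + A = {a + b : a, b ∈ A}. With |A| = 7, there are |A|^2 = 49 ordered sum pairs; collecting distinct values, A + A = {-14, -10, -6, -3, 1, 2, 6, 8, 12, 13, 16, 17, 18, 19, 23, 24, 28, 29, 30, 34, 35, 38, 39, 40}, so |A + A| = 24. Thus K = 24/7. For comparison, the minimum possible |A + A| over all 7-element sets is 2·7 − 1 = 13 (so min K = 13/7), attained only by arithmetic progressions.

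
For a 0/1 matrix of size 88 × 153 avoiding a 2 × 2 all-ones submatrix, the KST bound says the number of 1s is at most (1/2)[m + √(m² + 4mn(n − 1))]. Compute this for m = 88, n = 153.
z(88, 153; 2, 2) ≤ (1/2)[88 + √(88² + 4·88·153·152)] = (1/2)[88 + √8193856] = 1475.2456

Kővári–Sós–Turán: let r_1, ..., r_88 be the row sums and z = Σ r_i the total number of 1s. Each pair of columns can share at most one row with both entries 1 (else a 2×2 all-ones block appears), so Σ_i C(r_i, 2) ≤ C(153, 2) = 11628. By convexity Σ_i C(r_i, 2) ≥ 88·C(z/88, 2) = z(z − 88)/(2·88), giving z² − 88z − 88·153·152 ≤ 0 and hence z ≤ (1/2)[88 + √(7744 + 4·2046528)] = (1/2)[88 + √8193856] ≈ (1/2)(88 + 2862.4912) = 1475.2456.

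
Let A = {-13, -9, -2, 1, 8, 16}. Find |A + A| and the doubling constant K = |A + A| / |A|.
K = |A + A| / |A| = 20/6 = 10/3

Enumerate A + A = {a + b : a, b ∈ A}. With |A| = 6, there are |A|^2 = 36 ordered sum pairs; collecting distinct values, A + A = {-26, -22, -18, -15, -12, -11, -8, -5, -4, -1, 2, 3, 6, 7, 9, 14, 16, 17, 24, 32}, so |A + A| = 20. Thus K = 20/6 = 10/3. For comparison, the minimum possible |A + A| over all 6-element sets is 2·6 − 1 = 11 (so min K = 11/6), attained only by arithmetic progressions.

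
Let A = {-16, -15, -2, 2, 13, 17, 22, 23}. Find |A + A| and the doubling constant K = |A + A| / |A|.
K = |A + A| / |A| = 34/8 = 17/4

Enumerate A + A = {a + b : a, b ∈ A}. With |A| = 8, there are |A|^2 = 64 ordered sum pairs; collecting distinct values, A + A = {-32, -31, -30, -18, -17, -14, -13, -4, -3, -2, 0, 1, 2, 4, 6, 7, 8, 11, 15, 19, 20, 21, 24, 25, 26, 30, 34, 35, 36, 39, 40, 44, 45, 46}, so |A + A| = 34. Thus K = 34/8 = 17/4. For comparison, the minimum possible |A + A| over all 8-element sets is 2·8 − 1 = 15 (so min K = 15/8), attained only by arithmetic progressions.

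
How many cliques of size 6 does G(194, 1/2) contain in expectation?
E[# K_6] = C(194, 6) · (1/2)^C(6, 2) = 68482017072 / 2^15 = 4280126067/2048 ≈ 2089905.306152

For each 6-subset S of vertices (there are C(194, 6) = 68482017072 such S), let X_S = 1 if S induces a K_6 (all C(6, 2) = 15 edges present). Then P(X_S = 1) = (1/2)^15 = 1/32768. By linearity of expectation, E[# K_6] = C(194, 6) · (1/2)^15 = 68482017072 / 32768 = 4280126067/2048 ≈ 2089905.306152.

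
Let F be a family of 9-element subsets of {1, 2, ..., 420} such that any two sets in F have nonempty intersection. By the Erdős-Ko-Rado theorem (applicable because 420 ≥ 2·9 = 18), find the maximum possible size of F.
max |F| = C(419, 8) = 22029004539737052

The Erdős-Ko-Rado theorem states: for n ≥ 2k, an intersecting family of k-subsets of an n-element set has size at most C(n − 1, k − 1), with equality for 'star' families {A ⊆ [n] : |A| = k, i ∈ A} (fix an element i). For n = 420, k = 9: C(419, 8) = 22029004539737052.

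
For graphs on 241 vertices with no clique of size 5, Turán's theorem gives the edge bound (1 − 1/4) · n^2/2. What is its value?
Turán density bound = (3/4) · 241^2/2 = 174243/8 ≈ 21780.375

Turán's theorem: ex(n, K_{r+1}) is achieved by the complete r-partite Turán graph T(n, r) with parts as balanced as possible, and is at most (1 − 1/r) · n^2/2. For r = 4, n = 241: the density bound is (3/4) · 58081/2 = 174243/8 ≈ 21780.375. The integer-valued extremum is e(T(241, 4)) = 21780, which is strictly less than the density bound 174243/8 since 4 ∤ 241 (the parts of T(241, 4) cannot all be equal).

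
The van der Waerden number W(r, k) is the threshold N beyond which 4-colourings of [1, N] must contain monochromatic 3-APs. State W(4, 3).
W(4, 3) = 76

W(4, 3) = 76. The lower bound W(4, 3) > 75 comes from an explicit good 4-colouring of [1, 75]; the upper bound W(4, 3) ≤ 76 was verified by exhaustive search over 4-colourings of [1, 76].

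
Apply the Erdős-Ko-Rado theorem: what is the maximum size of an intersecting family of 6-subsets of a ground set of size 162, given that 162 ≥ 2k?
max |F| = C(161, 5) = 846678392

Erdős-Ko-Rado (1961): when n ≥ 2k, max |F| = C(n−1, k−1). The bound is attained by the star {A : i ∈ A} for any fixed i ∈ [n]. Here C(162−1, 6−1) = C(161, 5) = 846678392.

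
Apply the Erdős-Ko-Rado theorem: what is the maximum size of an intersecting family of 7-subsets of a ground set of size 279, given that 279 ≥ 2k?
max |F| = C(278, 6) = 607221379765

Erdős-Ko-Rado (1961): when n ≥ 2k, max |F| = C(n−1, k−1). The bound is attained by the star {A : i ∈ A} for any fixed i ∈ [n]. Here C(279−1, 7−1) = C(278, 6) = 607221379765.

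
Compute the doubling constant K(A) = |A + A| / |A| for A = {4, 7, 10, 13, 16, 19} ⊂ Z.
K = |A + A| / |A| = 11/6

Enumerate A + A = {a + b : a, b ∈ A}. With |A| = 6, there are |A|^2 = 36 ordered sum pairs; collecting distinct values, A + A = {8, 11, 14, 17, 20, 23, 26, 29, 32, 35, 38}, so |A + A| = 11. Thus K = 11/6. Here |A + A| = 2|A| − 1 = 11, the minimum possible — so K = 11/6 is minimal, which holds iff A is an arithmetic progression.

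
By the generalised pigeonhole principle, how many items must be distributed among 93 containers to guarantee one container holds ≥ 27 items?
n = (27 − 1)·93 + 1 = 2419

By the generalised pigeonhole principle, to guarantee some box contains ≥ r objects we need more than (r − 1) · k objects total. Threshold: n = (r − 1) · k + 1. With r = 27 and k = 93: n = 26 · 93 + 1 = 2418 + 1 = 2419. For n = 2418 = 26 · 93, we can put exactly 26 objects in every box, avoiding 27 in any single one — so 2419 is tight.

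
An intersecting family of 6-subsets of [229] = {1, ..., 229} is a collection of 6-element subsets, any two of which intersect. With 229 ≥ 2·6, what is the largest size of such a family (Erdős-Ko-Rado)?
max |F| = C(228, 5) = 4912679520

The Erdős-Ko-Rado theorem states: for n ≥ 2k, an intersecting family of k-subsets of an n-element set has size at most C(n − 1, k − 1), with equality for 'star' families {A ⊆ [n] : |A| = k, i ∈ A} (fix an element i). For n = 229, k = 6: C(228, 5) = 4912679520.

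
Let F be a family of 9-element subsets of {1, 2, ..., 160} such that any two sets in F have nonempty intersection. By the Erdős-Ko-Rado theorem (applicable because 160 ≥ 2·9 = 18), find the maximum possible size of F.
max |F| = C(159, 8) = 8471208603429

The Erdős-Ko-Rado theorem states: for n ≥ 2k, an intersecting family of k-subsets of an n-element set has size at most C(n − 1, k − 1), with equality for 'star' families {A ⊆ [n] : |A| = k, i ∈ A} (fix an element i). For n = 160, k = 9: C(159, 8) = 8471208603429.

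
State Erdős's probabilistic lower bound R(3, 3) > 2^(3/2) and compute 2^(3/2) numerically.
2^(3/2) = 2.8284; so R(3, 3) > 2.8284

Colour each edge of K_n uniformly at random with red/blue. The expected number of monochromatic K_3 is C(n, 3) · 2 · 2^(−C(3,2)). If C(n, 3) · 2^(1 − C(3,2)) < 1, then with positive probability no monochromatic K_3 exists, so R(3, 3) > n. The standard estimate C(n, 3) ≤ n^3/3! shows this inequality holds whenever n ≤ 2^(3/2) (since 3! · 2^(C(3,2) − 1) > 2^(3^2/2) ≥ n^3). Hence R(3, 3) > 2^(3/2) = 2.8284.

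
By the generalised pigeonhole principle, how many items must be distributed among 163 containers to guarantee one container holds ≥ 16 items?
n = (16 − 1)·163 + 1 = 2446

By the generalised pigeonhole principle, to guarantee some box contains ≥ r objects we need more than (r − 1) · k objects total. Threshold: n = (r − 1) · k + 1. With r = 16 and k = 163: n = 15 · 163 + 1 = 2445 + 1 = 2446. For n = 2445 = 15 · 163, we can put exactly 15 objects in every box, avoiding 16 in any single one — so 2446 is tight.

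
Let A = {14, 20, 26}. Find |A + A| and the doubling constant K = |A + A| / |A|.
K = |A + A| / |A| = 5/3

Enumerate A + A = {a + b : a, b ∈ A}. With |A| = 3, there are |A|^2 = 9 ordered sum pairs; collecting distinct values, A + A = {28, 34, 40, 46, 52}, so |A + A| = 5. Thus K = 5/3. Here |A + A| = 2|A| − 1 = 5, the minimum possible — so K = 5/3 is minimal, which holds iff A is an arithmetic progression.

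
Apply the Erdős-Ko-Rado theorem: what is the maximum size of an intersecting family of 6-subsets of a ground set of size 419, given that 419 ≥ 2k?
max |F| = C(418, 5) = 103818048048

Erdős-Ko-Rado (1961): when n ≥ 2k, max |F| = C(n−1, k−1). The bound is attained by the star {A : i ∈ A} for any fixed i ∈ [n]. Here C(419−1, 6−1) = C(418, 5) = 103818048048.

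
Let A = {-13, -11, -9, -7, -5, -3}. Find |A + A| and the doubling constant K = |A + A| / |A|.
K = |A + A| / |A| = 11/6

Enumerate A + A = {a + b : a, b ∈ A}. With |A| = 6, there are |A|^2 = 36 ordered sum pairs; collecting distinct values, A + A = {-26, -24, -22, -20, -18, -16, -14, -12, -10, -8, -6}, so |A + A| = 11. Thus K = 11/6. Here |A + A| = 2|A| − 1 = 11, the minimum possible — so K = 11/6 is minimal, which holds iff A is an arithmetic progression.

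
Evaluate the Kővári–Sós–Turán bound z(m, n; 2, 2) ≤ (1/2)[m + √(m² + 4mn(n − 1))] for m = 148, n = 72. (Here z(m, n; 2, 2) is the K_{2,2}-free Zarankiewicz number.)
z(148, 72; 2, 2) ≤ (1/2)[148 + √(148² + 4·148·72·71)] = (1/2)[148 + √3048208] = 946.9559

Kővári–Sós–Turán: let r_1, ..., r_148 be the row sums and z = Σ r_i the total number of 1s. Each pair of columns can share at most one row with both entries 1 (else a 2×2 all-ones block appears), so Σ_i C(r_i, 2) ≤ C(72, 2) = 2556. By convexity Σ_i C(r_i, 2) ≥ 148·C(z/148, 2) = z(z − 148)/(2·148), giving z² − 148z − 148·72·71 ≤ 0 and hence z ≤ (1/2)[148 + √(21904 + 4·756576)] = (1/2)[148 + √3048208] ≈ (1/2)(148 + 1745.9118) = 946.9559.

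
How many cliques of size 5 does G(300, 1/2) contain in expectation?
E[# K_5] = C(300, 5) · (1/2)^C(5, 2) = 19582837560 / 2^10 = 2447854695/128 = 19123864.8046875

For each 5-subset S of vertices (there are C(300, 5) = 19582837560 such S), let X_S = 1 if S induces a K_5 (all C(5, 2) = 10 edges present). Then P(X_S = 1) = (1/2)^10 = 1/1024. By linearity of expectation, E[# K_5] = C(300, 5) · (1/2)^10 = 19582837560 / 1024 = 2447854695/128 = 19123864.8046875.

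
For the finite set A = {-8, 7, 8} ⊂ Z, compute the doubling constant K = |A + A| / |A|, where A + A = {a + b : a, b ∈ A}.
K = |A + A| / |A| = 6/3 = 2

Enumerate A + A = {a + b : a, b ∈ A}. With |A| = 3, there are |A|^2 = 9 ordered sum pairs; collecting distinct values, A + A = {-16, -1, 0, 14, 15, 16}, so |A + A| = 6. Thus K = 6/3 = 2. For comparison, the minimum possible |A + A| over all 3-element sets is 2·3 − 1 = 5 (so min K = 5/3), attained only by arithmetic progressions.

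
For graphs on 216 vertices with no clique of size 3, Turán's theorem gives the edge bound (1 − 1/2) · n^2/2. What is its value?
Turán density bound = (1/2) · 216^2/2 = 11664

Turán's theorem: ex(n, K_{r+1}) is achieved by the complete r-partite Turán graph T(n, r) with parts as balanced as possible, and is at most (1 − 1/r) · n^2/2. For r = 2, n = 216: the density bound is (1/2) · 46656/2 = 11664. Since 2 ∣ 216, the Turán graph T(216, 2) has parts of equal size 108, and its edge count e(T(216, 2)) = 11664 attains the density bound exactly.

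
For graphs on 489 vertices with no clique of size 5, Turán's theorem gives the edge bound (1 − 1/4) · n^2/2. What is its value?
Turán density bound = (3/4) · 489^2/2 = 717363/8 ≈ 89670.375

Turán's theorem: ex(n, K_{r+1}) is achieved by the complete r-partite Turán graph T(n, r) with parts as balanced as possible, and is at most (1 − 1/r) · n^2/2. For r = 4, n = 489: the density bound is (3/4) · 239121/2 = 717363/8 ≈ 89670.375. The integer-valued extremum is e(T(489, 4)) = 89670, which is strictly less than the density bound 717363/8 since 4 ∤ 489 (the parts of T(489, 4) cannot all be equal).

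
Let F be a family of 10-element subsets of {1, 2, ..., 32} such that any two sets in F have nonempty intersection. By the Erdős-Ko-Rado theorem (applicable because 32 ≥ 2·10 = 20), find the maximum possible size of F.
max |F| = C(31, 9) = 20160075

The Erdős-Ko-Rado theorem states: for n ≥ 2k, an intersecting family of k-subsets of an n-element set has size at most C(n − 1, k − 1), with equality for 'star' families {A ⊆ [n] : |A| = k, i ∈ A} (fix an element i). For n = 32, k = 10: C(31, 9) = 20160075.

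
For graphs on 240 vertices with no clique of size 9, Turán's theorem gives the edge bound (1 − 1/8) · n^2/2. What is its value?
Turán density bound = (7/8) · 240^2/2 = 25200

Turán's theorem: ex(n, K_{r+1}) is achieved by the complete r-partite Turán graph T(n, r) with parts as balanced as possible, and is at most (1 − 1/r) · n^2/2. For r = 8, n = 240: the density bound is (7/8) · 57600/2 = 25200. Since 8 ∣ 240, the Turán graph T(240, 8) has parts of equal size 30, and its edge count e(T(240, 8)) = 25200 attains the density bound exactly.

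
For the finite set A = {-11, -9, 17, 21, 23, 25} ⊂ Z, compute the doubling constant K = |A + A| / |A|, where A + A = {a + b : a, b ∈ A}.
K = |A + A| / |A| = 17/6

Enumerate A + A = {a + b : a, b ∈ A}. With |A| = 6, there are |A|^2 = 36 ordered sum pairs; collecting distinct values, A + A = {-22, -20, -18, 6, 8, 10, 12, 14, 16, 34, 38, 40, 42, 44, 46, 48, 50}, so |A + A| = 17. Thus K = 17/6. For comparison, the minimum possible |A + A| over all 6-element sets is 2·6 − 1 = 11 (so min K = 11/6), attained only by arithmetic progressions.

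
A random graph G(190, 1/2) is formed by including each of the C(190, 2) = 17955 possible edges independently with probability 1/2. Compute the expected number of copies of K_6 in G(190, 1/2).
E[# K_6] = C(190, 6) · (1/2)^C(6, 2) = 60334683255 / 2^15 ≈ 1841268.409882

For each 6-subset S of vertices (there are C(190, 6) = 60334683255 such S), let X_S = 1 if S induces a K_6 (all C(6, 2) = 15 edges present). Then P(X_S = 1) = (1/2)^15 = 1/32768. By linearity of expectation, E[# K_6] = C(190, 6) · (1/2)^15 = 60334683255 / 32768 ≈ 1841268.409882.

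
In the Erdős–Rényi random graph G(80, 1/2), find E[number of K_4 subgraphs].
E[# K_4] = C(80, 4) · (1/2)^C(4, 2) = 1581580 / 2^6 = 395395/16 = 24712.1875

For each 4-subset S of vertices (there are C(80, 4) = 1581580 such S), let X_S = 1 if S induces a K_4 (all C(4, 2) = 6 edges present). Then P(X_S = 1) = (1/2)^6 = 1/64. By linearity of expectation, E[# K_4] = C(80, 4) · (1/2)^6 = 1581580 / 64 = 395395/16 = 24712.1875.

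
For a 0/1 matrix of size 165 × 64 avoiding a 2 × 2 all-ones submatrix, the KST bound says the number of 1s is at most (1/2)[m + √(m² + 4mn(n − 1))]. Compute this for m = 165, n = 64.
z(165, 64; 2, 2) ≤ (1/2)[165 + √(165² + 4·165·64·63)] = (1/2)[165 + √2688345] = 902.3087

Kővári–Sós–Turán: let r_1, ..., r_165 be the row sums and z = Σ r_i the total number of 1s. Each pair of columns can share at most one row with both entries 1 (else a 2×2 all-ones block appears), so Σ_i C(r_i, 2) ≤ C(64, 2) = 2016. By convexity Σ_i C(r_i, 2) ≥ 165·C(z/165, 2) = z(z − 165)/(2·165), giving z² − 165z − 165·64·63 ≤ 0 and hence z ≤ (1/2)[165 + √(27225 + 4·665280)] = (1/2)[165 + √2688345] ≈ (1/2)(165 + 1639.6173) = 902.3087.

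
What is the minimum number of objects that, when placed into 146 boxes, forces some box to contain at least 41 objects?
n = (41 − 1)·146 + 1 = 5841

By the generalised pigeonhole principle, to guarantee some box contains ≥ r objects we need more than (r − 1) · k objects total. Threshold: n = (r − 1) · k + 1. With r = 41 and k = 146: n = 40 · 146 + 1 = 5840 + 1 = 5841. For n = 5840 = 40 · 146, we can put exactly 40 objects in every box, avoiding 41 in any single one — so 5841 is tight.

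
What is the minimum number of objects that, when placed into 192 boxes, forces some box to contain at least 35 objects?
n = (35 − 1)·192 + 1 = 6529

By the generalised pigeonhole principle, to guarantee some box contains ≥ r objects we need more than (r − 1) · k objects total. Threshold: n = (r − 1) · k + 1. With r = 35 and k = 192: n = 34 · 192 + 1 = 6528 + 1 = 6529. For n = 6528 = 34 · 192, we can put exactly 34 objects in every box, avoiding 35 in any single one — so 6529 is tight.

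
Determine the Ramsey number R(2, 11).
R(2, 11) = 11

R(2, k) = k for all k ≥ 2: in a 2-colouring of K_k, either some edge is red (a red K_2) or all edges are blue (a blue K_k). And K_{10} coloured all-blue has no blue K_11, so R(2, 11) > 10. Hence R(2, 11) = 11.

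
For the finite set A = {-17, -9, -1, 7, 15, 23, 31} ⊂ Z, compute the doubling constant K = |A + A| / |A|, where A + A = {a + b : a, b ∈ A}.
K = |A + A| / |A| = 13/7

Enumerate A + A = {a + b : a, b ∈ A}. With |A| = 7, there are |A|^2 = 49 ordered sum pairs; collecting distinct values, A + A = {-34, -26, -18, -10, -2, 6, 14, 22, 30, 38, 46, 54, 62}, so |A + A| = 13. Thus K = 13/7. Here |A + A| = 2|A| − 1 = 13, the minimum possible — so K = 13/7 is minimal, which holds iff A is an arithmetic progression.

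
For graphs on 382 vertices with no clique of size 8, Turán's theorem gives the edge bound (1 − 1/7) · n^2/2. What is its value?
Turán density bound = (6/7) · 382^2/2 = 437772/7 ≈ 62538.8571

Turán's theorem: ex(n, K_{r+1}) is achieved by the complete r-partite Turán graph T(n, r) with parts as balanced as possible, and is at most (1 − 1/r) · n^2/2. For r = 7, n = 382: the density bound is (6/7) · 145924/2 = 437772/7 ≈ 62538.8571. The integer-valued extremum is e(T(382, 7)) = 62538, which is strictly less than the density bound 437772/7 since 7 ∤ 382 (the parts of T(382, 7) cannot all be equal).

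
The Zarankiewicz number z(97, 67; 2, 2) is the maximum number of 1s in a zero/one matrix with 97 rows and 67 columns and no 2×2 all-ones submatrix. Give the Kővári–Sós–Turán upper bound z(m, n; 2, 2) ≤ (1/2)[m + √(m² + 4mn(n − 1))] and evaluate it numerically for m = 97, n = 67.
z(97, 67; 2, 2) ≤ (1/2)[97 + √(97² + 4·97·67·66)] = (1/2)[97 + √1725145] = 705.2239

Kővári–Sós–Turán: let r_1, ..., r_97 be the row sums and z = Σ r_i the total number of 1s. Each pair of columns can share at most one row with both entries 1 (else a 2×2 all-ones block appears), so Σ_i C(r_i, 2) ≤ C(67, 2) = 2211. By convexity Σ_i C(r_i, 2) ≥ 97·C(z/97, 2) = z(z − 97)/(2·97), giving z² − 97z − 97·67·66 ≤ 0 and hence z ≤ (1/2)[97 + √(9409 + 4·428934)] = (1/2)[97 + √1725145] ≈ (1/2)(97 + 1313.4478) = 705.2239.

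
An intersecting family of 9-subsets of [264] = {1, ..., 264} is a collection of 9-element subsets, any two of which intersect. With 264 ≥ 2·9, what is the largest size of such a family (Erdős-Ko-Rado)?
max |F| = C(263, 8) = 509850594887712

Erdős-Ko-Rado (1961): when n ≥ 2k, max |F| = C(n−1, k−1). The bound is attained by the star {A : i ∈ A} for any fixed i ∈ [n]. Here C(264−1, 9−1) = C(263, 8) = 509850594887712.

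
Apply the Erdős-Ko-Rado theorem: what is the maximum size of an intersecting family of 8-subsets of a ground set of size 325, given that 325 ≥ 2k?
max |F| = C(324, 7) = 69669979308864

The Erdős-Ko-Rado theorem states: for n ≥ 2k, an intersecting family of k-subsets of an n-element set has size at most C(n − 1, k − 1), with equality for 'star' families {A ⊆ [n] : |A| = k, i ∈ A} (fix an element i). For n = 325, k = 8: C(324, 7) = 69669979308864.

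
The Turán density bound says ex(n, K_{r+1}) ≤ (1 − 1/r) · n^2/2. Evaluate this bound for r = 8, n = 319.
Turán density bound = (7/8) · 319^2/2 = 712327/16 ≈ 44520.4375

Turán's theorem: ex(n, K_{r+1}) is achieved by the complete r-partite Turán graph T(n, r) with parts as balanced as possible, and is at most (1 − 1/r) · n^2/2. For r = 8, n = 319: the density bound is (7/8) · 101761/2 = 712327/16 ≈ 44520.4375. The integer-valued extremum is e(T(319, 8)) = 44520, which is strictly less than the density bound 712327/16 since 8 ∤ 319 (the parts of T(319, 8) cannot all be equal).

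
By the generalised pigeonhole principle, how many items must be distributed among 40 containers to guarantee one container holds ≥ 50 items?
n = (50 − 1)·40 + 1 = 1961

By the generalised pigeonhole principle, to guarantee some box contains ≥ r objects we need more than (r − 1) · k objects total. Threshold: n = (r − 1) · k + 1. With r = 50 and k = 40: n = 49 · 40 + 1 = 1960 + 1 = 1961. For n = 1960 = 49 · 40, we can put exactly 49 objects in every box, avoiding 50 in any single one — so 1961 is tight.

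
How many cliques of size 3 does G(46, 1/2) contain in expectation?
E[# K_3] = C(46, 3) · (1/2)^C(3, 2) = 15180 / 2^3 = 3795/2 = 1897.5

For each 3-subset S of vertices (there are C(46, 3) = 15180 such S), let X_S = 1 if S induces a K_3 (all C(3, 2) = 3 edges present). Then P(X_S = 1) = (1/2)^3 = 1/8. By linearity of expectation, E[# K_3] = C(46, 3) · (1/2)^3 = 15180 / 8 = 3795/2 = 1897.5.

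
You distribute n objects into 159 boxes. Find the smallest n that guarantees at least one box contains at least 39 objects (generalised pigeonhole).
n = (39 − 1)·159 + 1 = 6043

By the generalised pigeonhole principle, to guarantee some box contains ≥ r objects we need more than (r − 1) · k objects total. Threshold: n = (r − 1) · k + 1. With r = 39 and k = 159: n = 38 · 159 + 1 = 6042 + 1 = 6043. For n = 6042 = 38 · 159, we can put exactly 38 objects in every box, avoiding 39 in any single one — so 6043 is tight.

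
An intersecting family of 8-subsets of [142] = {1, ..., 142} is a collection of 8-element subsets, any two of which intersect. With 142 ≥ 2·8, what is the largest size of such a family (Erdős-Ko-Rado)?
max |F| = C(141, 7) = 188974733940

Erdős-Ko-Rado (1961): when n ≥ 2k, max |F| = C(n−1, k−1). The bound is attained by the star {A : i ∈ A} for any fixed i ∈ [n]. Here C(142−1, 8−1) = C(141, 7) = 188974733940.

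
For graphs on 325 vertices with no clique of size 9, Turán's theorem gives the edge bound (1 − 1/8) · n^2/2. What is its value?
Turán density bound = (7/8) · 325^2/2 = 739375/16 ≈ 46210.9375

Turán's theorem: ex(n, K_{r+1}) is achieved by the complete r-partite Turán graph T(n, r) with parts as balanced as possible, and is at most (1 − 1/r) · n^2/2. For r = 8, n = 325: the density bound is (7/8) · 105625/2 = 739375/16 ≈ 46210.9375. The integer-valued extremum is e(T(325, 8)) = 46210, which is strictly less than the density bound 739375/16 since 8 ∤ 325 (the parts of T(325, 8) cannot all be equal).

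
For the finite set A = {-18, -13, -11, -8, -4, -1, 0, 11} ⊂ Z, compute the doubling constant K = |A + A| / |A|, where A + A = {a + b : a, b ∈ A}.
K = |A + A| / |A| = 29/8

Enumerate A + A = {a + b : a, b ∈ A}. With |A| = 8, there are |A|^2 = 64 ordered sum pairs; collecting distinct values, A + A = {-36, -31, -29, -26, -24, -22, -21, -19, -18, -17, -16, -15, -14, -13, -12, -11, -9, -8, -7, -5, -4, -2, -1, 0, 3, 7, 10, 11, 22}, so |A + A| = 29. Thus K = 29/8. For comparison, the minimum possible |A + A| over all 8-element sets is 2·8 − 1 = 15 (so min K = 15/8), attained only by arithmetic progressions.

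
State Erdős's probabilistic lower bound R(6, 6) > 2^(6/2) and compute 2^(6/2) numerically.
2^(6/2) = 8; so R(6, 6) > 8

Colour each edge of K_n uniformly at random with red/blue. The expected number of monochromatic K_6 is C(n, 6) · 2 · 2^(−C(6,2)). If C(n, 6) · 2^(1 − C(6,2)) < 1, then with positive probability no monochromatic K_6 exists, so R(6, 6) > n. The standard estimate C(n, 6) ≤ n^6/6! shows this inequality holds whenever n ≤ 2^(6/2) (since 6! · 2^(C(6,2) − 1) > 2^(6^2/2) ≥ n^6). Hence R(6, 6) > 2^(6/2) = 8.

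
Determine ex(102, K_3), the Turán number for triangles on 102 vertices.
ex(102, K_3) = ⌊102^2/4⌋ = 2601

Mantel (1907): a triangle-free graph on n vertices has at most ⌊n^2/4⌋ edges, with equality for the complete bipartite graph K_{⌊n/2⌋, ⌈n/2⌉}. For n = 102: ⌊102^2/4⌋ = ⌊10404/4⌋ = 2601. The extremal graph is K_{51, 51}, which has 51·51 = 2601 edges.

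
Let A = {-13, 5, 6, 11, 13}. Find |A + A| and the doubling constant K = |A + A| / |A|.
K = |A + A| / |A| = 15/5 = 3

Enumerate A + A = {a + b : a, b ∈ A}. With |A| = 5, there are |A|^2 = 25 ordered sum pairs; collecting distinct values, A + A = {-26, -8, -7, -2, 0, 10, 11, 12, 16, 17, 18, 19, 22, 24, 26}, so |A + A| = 15. Thus K = 15/5 = 3. For comparison, the minimum possible |A + A| over all 5-element sets is 2·5 − 1 = 9 (so min K = 9/5), attained only by arithmetic progressions.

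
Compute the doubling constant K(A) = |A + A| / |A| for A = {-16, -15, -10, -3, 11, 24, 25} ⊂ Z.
K = |A + A| / |A| = 25/7

Enumerate A + A = {a + b : a, b ∈ A}. With |A| = 7, there are |A|^2 = 49 ordered sum pairs; collecting distinct values, A + A = {-32, -31, -30, -26, -25, -20, -19, -18, -13, -6, -5, -4, 1, 8, 9, 10, 14, 15, 21, 22, 35, 36, 48, 49, 50}, so |A + A| = 25. Thus K = 25/7. For comparison, the minimum possible |A + A| over all 7-element sets is 2·7 − 1 = 13 (so min K = 13/7), attained only by arithmetic progressions.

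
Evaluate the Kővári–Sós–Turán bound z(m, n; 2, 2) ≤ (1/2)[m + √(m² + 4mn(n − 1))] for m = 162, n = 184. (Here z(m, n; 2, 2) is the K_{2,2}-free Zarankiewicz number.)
z(162, 184; 2, 2) ≤ (1/2)[162 + √(162² + 4·162·184·183)] = (1/2)[162 + √21845700] = 2417.9692

Kővári–Sós–Turán: let r_1, ..., r_162 be the row sums and z = Σ r_i the total number of 1s. Each pair of columns can share at most one row with both entries 1 (else a 2×2 all-ones block appears), so Σ_i C(r_i, 2) ≤ C(184, 2) = 16836. By convexity Σ_i C(r_i, 2) ≥ 162·C(z/162, 2) = z(z − 162)/(2·162), giving z² − 162z − 162·184·183 ≤ 0 and hence z ≤ (1/2)[162 + √(26244 + 4·5454864)] = (1/2)[162 + √21845700] ≈ (1/2)(162 + 4673.9384) = 2417.9692.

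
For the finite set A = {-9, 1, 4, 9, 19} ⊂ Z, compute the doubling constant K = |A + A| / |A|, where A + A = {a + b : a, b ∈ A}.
K = |A + A| / |A| = 14/5

Enumerate A + A = {a + b : a, b ∈ A}. With |A| = 5, there are |A|^2 = 25 ordered sum pairs; collecting distinct values, A + A = {-18, -8, -5, 0, 2, 5, 8, 10, 13, 18, 20, 23, 28, 38}, so |A + A| = 14. Thus K = 14/5. For comparison, the minimum possible |A + A| over all 5-element sets is 2·5 − 1 = 9 (so min K = 9/5), attained only by arithmetic progressions.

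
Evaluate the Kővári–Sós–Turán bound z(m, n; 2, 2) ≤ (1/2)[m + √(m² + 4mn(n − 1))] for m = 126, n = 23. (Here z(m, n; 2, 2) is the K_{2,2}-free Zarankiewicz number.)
z(126, 23; 2, 2) ≤ (1/2)[126 + √(126² + 4·126·23·22)] = (1/2)[126 + √270900] = 323.2403

Kővári–Sós–Turán: let r_1, ..., r_126 be the row sums and z = Σ r_i the total number of 1s. Each pair of columns can share at most one row with both entries 1 (else a 2×2 all-ones block appears), so Σ_i C(r_i, 2) ≤ C(23, 2) = 253. By convexity Σ_i C(r_i, 2) ≥ 126·C(z/126, 2) = z(z − 126)/(2·126), giving z² − 126z − 126·23·22 ≤ 0 and hence z ≤ (1/2)[126 + √(15876 + 4·63756)] = (1/2)[126 + √270900] ≈ (1/2)(126 + 520.4805) = 323.2403.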